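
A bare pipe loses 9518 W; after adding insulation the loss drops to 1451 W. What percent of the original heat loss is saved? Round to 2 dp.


Savings = ((9518-1451)/9518)*100 = 84.76 %

84.76 %


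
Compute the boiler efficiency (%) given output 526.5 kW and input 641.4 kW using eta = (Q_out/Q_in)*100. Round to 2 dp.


eta = (526.5/641.4)*100 = 82.09 %

82.09 %


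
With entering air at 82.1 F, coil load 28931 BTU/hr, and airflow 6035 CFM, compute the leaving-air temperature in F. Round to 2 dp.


dT = 28931/(1.08*6035) = 4.4388
T_leave = 82.1 - 4.4388 = 77.66 F

77.66 F


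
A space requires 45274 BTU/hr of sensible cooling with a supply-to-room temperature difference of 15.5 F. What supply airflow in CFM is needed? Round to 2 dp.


CFM = 45274 / (1.08 * 15.5) = 2704.54

2704.54 CFM


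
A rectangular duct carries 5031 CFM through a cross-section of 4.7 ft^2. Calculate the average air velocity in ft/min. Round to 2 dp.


V = 5031 / 4.7 = 1070.43 ft/min

1070.43 ft/min


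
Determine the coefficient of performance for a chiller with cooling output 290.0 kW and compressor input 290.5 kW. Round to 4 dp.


COP = 290.0 / 290.5 = 0.9983

0.9983


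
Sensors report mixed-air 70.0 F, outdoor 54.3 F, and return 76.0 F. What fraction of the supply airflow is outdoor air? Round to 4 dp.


frac = (70.0 - 76.0) / (54.3 - 76.0) = 0.2765

0.2765


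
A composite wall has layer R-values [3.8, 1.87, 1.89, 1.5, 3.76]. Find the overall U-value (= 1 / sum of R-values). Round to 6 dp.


R_total = 3.8 + 1.87 + 1.89 + 1.5 + 3.76 = 12.82
U = 1/12.82 = 0.078003

0.078003


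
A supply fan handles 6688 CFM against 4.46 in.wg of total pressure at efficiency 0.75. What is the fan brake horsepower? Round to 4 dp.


BHP = 6688 * 4.46 / (6356 * 0.75) = 6.2573 hp

6.2573 hp


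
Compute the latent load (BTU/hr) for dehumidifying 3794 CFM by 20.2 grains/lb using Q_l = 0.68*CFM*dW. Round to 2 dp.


Q = 0.68 * 3794 * 20.2 = 52114.38 BTU/hr

52114.38 BTU/hr


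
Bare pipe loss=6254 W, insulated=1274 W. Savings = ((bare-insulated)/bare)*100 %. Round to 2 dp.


Savings = ((6254-1274)/6254)*100 = 79.63 %

79.63 %


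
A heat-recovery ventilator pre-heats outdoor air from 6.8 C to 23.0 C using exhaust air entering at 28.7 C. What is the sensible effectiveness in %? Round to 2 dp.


eff = (23.0-6.8)/(28.7-6.8)*100 = 73.97 %

73.97 %


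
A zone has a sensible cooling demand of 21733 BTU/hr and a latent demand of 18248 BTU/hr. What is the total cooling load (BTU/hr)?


Qt = 21733 + 18248 = 39981 BTU/hr

39981 BTU/hr


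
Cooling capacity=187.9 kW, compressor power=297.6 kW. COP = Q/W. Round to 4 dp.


COP = 187.9 / 297.6 = 0.6314

0.6314


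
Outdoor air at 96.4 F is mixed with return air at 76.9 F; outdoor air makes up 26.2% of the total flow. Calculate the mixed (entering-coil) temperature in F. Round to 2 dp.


T_mix = 76.9 + (26.2/100)*(96.4-76.9) = 82.01 F

82.01 F


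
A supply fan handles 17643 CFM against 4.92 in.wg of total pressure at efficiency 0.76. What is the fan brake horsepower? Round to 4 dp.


BHP = 17643 * 4.92 / (6356 * 0.76) = 17.9697 hp

17.9697 hp


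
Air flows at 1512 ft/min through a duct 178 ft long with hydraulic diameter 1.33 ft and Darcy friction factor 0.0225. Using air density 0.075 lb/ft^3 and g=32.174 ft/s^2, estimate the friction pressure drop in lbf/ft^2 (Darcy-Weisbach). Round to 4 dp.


v_fps = 1512/60 = 25.2 ft/s
dp = 0.0225*(178/1.33)*0.075*25.2^2/(2*32.174) = 2.2288 lbf/ft^2

2.2288 lbf/ft^2


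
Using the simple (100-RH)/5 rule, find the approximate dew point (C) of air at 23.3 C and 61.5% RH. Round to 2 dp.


Td = 23.3 - (100-61.5)/5 = 15.60 C

15.60 C


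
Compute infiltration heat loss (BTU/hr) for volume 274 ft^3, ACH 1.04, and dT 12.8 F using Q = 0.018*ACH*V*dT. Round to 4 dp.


Q = 0.018 * 1.04 * 274 * 12.8 = 65.6548 BTU/hr

65.6548 BTU/hr


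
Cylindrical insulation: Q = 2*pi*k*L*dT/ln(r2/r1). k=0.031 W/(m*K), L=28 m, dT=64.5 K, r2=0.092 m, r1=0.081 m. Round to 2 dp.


Q = 2*pi*0.031*28*64.5/ln(0.092/0.081) = 2762.46 W

2762.46 W


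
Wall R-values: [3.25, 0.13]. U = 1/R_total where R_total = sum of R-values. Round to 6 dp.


R_total = 3.25 + 0.13 = 3.38
U = 1/3.38 = 0.295858

0.295858


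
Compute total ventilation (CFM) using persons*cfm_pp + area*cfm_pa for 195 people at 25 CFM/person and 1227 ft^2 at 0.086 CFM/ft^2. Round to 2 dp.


Total = 195*25 + 1227*0.086 = 4980.52 CFM

4980.52 CFM


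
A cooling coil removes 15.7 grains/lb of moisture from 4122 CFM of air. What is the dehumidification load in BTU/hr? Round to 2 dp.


Q = 0.68 * 4122 * 15.7 = 44006.47 BTU/hr

44006.47 BTU/hr


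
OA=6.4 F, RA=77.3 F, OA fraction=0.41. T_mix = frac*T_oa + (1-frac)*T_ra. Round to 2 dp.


T_mix = 0.41*6.4 + 0.59*77.3 = 48.23 F

48.23 F


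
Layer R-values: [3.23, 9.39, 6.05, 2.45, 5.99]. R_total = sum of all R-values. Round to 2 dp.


R_total = 3.23 + 9.39 + 6.05 + 2.45 + 5.99 = 27.11

27.11


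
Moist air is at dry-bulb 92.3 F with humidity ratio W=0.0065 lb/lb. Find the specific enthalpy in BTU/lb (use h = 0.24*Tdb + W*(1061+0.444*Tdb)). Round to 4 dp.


h = 0.24*92.3 + 0.0065*(1061+0.444*92.3) = 29.3149 BTU/lb

29.3149 BTU/lb


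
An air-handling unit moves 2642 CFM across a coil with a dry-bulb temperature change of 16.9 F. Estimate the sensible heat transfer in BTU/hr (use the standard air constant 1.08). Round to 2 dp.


Q = 1.08 * 2642 * 16.9 = 48221.78 BTU/hr

48221.78 BTU/hr


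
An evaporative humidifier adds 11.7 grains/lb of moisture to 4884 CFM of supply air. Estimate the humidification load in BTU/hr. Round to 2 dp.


Q = 0.68 * 4884 * 11.7 = 38857.10 BTU/hr

38857.10 BTU/hr


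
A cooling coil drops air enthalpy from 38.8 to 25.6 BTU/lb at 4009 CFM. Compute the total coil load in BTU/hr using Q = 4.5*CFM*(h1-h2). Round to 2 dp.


Q = 4.5 * 4009 * (38.8 - 25.6) = 238134.60 BTU/hr

238134.60 BTU/hr


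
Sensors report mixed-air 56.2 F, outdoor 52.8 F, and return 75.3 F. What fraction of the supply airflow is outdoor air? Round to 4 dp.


frac = (56.2 - 75.3) / (52.8 - 75.3) = 0.8489

0.8489


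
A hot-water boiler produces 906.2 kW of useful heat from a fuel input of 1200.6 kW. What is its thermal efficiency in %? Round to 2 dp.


eta = (906.2/1200.6)*100 = 75.48 %

75.48 %


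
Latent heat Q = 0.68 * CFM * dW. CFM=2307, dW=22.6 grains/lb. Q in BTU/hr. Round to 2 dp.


Q = 0.68 * 2307 * 22.6 = 35453.98 BTU/hr

35453.98 BTU/hr


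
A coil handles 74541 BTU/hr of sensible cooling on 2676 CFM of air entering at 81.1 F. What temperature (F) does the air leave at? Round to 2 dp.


dT = 74541/(1.08*2676) = 25.7920
T_leave = 81.1 - 25.7920 = 55.31 F

55.31 F


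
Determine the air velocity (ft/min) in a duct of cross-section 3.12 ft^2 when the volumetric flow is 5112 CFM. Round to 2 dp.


V = 5112 / 3.12 = 1638.46 ft/min

1638.46 ft/min


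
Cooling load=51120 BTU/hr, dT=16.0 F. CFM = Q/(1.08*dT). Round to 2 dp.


CFM = 51120 / (1.08 * 16.0) = 2958.33

2958.33 CFM


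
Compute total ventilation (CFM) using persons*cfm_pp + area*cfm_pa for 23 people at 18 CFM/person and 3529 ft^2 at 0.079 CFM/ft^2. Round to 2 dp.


Total = 23*18 + 3529*0.079 = 692.79 CFM

692.79 CFM


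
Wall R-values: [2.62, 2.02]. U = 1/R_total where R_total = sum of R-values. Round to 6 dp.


R_total = 2.62 + 2.02 = 4.64
U = 1/4.64 = 0.215517

0.215517


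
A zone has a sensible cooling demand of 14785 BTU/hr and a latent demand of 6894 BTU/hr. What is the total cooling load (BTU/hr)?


Qt = 14785 + 6894 = 21679 BTU/hr

21679 BTU/hr


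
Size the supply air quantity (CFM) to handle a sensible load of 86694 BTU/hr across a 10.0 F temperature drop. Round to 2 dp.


CFM = 86694 / (1.08 * 10.0) = 8027.22

8027.22 CFM


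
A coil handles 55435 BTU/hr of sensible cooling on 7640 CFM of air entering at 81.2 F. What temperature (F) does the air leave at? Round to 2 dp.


dT = 55435/(1.08*7640) = 6.7184
T_leave = 81.2 - 6.7184 = 74.48 F

74.48 F


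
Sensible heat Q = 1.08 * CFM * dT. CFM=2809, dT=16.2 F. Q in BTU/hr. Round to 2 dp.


Q = 1.08 * 2809 * 16.2 = 49146.26 BTU/hr

49146.26 BTU/hr


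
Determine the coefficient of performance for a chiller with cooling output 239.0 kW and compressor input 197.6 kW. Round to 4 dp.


COP = 239.0 / 197.6 = 1.2095

1.2095


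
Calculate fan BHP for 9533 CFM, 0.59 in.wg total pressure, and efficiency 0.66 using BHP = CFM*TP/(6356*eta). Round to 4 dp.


BHP = 9533 * 0.59 / (6356 * 0.66) = 1.3408 hp

1.3408 hp


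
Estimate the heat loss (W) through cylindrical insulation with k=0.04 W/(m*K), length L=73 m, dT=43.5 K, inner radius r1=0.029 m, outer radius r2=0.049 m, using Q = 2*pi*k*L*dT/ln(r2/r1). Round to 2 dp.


Q = 2*pi*0.04*73*43.5/ln(0.049/0.029) = 1521.55 W

1521.55 W


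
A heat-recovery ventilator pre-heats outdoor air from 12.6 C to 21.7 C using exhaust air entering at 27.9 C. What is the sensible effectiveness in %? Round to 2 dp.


eff = (21.7-12.6)/(27.9-12.6)*100 = 59.48 %

59.48 %


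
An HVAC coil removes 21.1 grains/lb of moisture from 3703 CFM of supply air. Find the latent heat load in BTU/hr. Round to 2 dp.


Q = 0.68 * 3703 * 21.1 = 53130.64 BTU/hr

53130.64 BTU/hr


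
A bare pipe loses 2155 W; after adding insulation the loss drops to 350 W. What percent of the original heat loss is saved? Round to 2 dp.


Savings = ((2155-350)/2155)*100 = 83.76 %

83.76 %


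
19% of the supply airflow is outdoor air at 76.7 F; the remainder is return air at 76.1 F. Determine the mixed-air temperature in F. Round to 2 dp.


T_mix = 0.19*76.7 + 0.81*76.1 = 76.21 F

76.21 F


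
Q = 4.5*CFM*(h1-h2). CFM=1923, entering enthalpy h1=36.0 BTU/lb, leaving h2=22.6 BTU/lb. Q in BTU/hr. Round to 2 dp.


Q = 4.5 * 1923 * (36.0 - 22.6) = 115956.90 BTU/hr

115956.90 BTU/hr


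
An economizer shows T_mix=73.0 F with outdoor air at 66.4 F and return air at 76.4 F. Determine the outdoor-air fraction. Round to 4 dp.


frac = (73.0 - 76.4) / (66.4 - 76.4) = 0.3400

0.3400


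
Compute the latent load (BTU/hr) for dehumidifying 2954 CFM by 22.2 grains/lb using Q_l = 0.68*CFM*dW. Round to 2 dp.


Q = 0.68 * 2954 * 22.2 = 44593.58 BTU/hr

44593.58 BTU/hr


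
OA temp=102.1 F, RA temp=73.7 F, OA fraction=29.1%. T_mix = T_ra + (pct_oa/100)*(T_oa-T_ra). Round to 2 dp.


T_mix = 73.7 + (29.1/100)*(102.1-73.7) = 81.96 F

81.96 F


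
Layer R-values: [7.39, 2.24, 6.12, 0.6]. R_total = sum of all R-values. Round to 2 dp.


R_total = 7.39 + 2.24 + 6.12 + 0.6 = 16.35

16.35


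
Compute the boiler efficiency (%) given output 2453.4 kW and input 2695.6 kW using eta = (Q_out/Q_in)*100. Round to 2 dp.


eta = (2453.4/2695.6)*100 = 91.01 %

91.01 %


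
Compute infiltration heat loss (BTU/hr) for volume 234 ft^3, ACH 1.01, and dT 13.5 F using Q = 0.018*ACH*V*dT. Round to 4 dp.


Q = 0.018 * 1.01 * 234 * 13.5 = 57.4306 BTU/hr

57.4306 BTU/hr


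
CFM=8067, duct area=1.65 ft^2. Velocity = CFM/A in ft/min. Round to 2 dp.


V = 8067 / 1.65 = 4889.09 ft/min

4889.09 ft/min


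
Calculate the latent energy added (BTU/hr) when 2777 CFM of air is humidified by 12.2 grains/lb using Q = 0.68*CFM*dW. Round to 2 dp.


Q = 0.68 * 2777 * 12.2 = 23037.99 BTU/hr

23037.99 BTU/hr


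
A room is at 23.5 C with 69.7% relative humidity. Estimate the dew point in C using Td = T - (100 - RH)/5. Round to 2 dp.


Td = 23.5 - (100-69.7)/5 = 17.44 C

17.44 C


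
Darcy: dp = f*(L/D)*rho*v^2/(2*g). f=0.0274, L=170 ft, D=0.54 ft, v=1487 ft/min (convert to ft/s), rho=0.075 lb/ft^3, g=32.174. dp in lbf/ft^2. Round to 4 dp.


v_fps = 1487/60 = 24.7833 ft/s
dp = 0.0274*(170/0.54)*0.075*24.7833^2/(2*32.174) = 6.1752 lbf/ft^2

6.1752 lbf/ft^2


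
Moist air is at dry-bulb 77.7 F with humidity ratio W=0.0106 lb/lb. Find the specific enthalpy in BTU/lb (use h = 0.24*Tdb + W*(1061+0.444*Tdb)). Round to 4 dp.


h = 0.24*77.7 + 0.0106*(1061+0.444*77.7) = 30.2603 BTU/lb

30.2603 BTU/lb


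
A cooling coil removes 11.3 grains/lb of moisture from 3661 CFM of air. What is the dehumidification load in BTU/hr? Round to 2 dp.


Q = 0.68 * 3661 * 11.3 = 28131.12 BTU/hr

28131.12 BTU/hr


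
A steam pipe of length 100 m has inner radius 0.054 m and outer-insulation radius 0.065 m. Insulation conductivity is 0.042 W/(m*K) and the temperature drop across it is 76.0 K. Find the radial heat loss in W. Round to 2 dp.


Q = 2*pi*0.042*100*76.0/ln(0.065/0.054) = 10817.46 W

10817.46 W


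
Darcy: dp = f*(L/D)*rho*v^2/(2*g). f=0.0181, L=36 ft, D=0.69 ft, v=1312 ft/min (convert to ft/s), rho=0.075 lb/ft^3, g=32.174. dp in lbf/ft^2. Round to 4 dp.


v_fps = 1312/60 = 21.8667 ft/s
dp = 0.0181*(36/0.69)*0.075*21.8667^2/(2*32.174) = 0.5263 lbf/ft^2

0.5263 lbf/ft^2


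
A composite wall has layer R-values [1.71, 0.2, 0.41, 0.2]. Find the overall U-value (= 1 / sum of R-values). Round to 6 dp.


R_total = 1.71 + 0.2 + 0.41 + 0.2 = 2.52
U = 1/2.52 = 0.396825

0.396825


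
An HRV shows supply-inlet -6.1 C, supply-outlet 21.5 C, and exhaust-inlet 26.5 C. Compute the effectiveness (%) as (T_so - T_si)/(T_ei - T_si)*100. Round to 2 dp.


eff = (21.5-(-6.1))/(26.5-(-6.1))*100 = 84.66 %

84.66 %


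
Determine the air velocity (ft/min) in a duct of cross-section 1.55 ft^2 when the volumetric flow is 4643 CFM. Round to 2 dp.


V = 4643 / 1.55 = 2995.48 ft/min

2995.48 ft/min


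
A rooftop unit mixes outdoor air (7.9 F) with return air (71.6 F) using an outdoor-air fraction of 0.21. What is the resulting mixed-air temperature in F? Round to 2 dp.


T_mix = 0.21*7.9 + 0.79*71.6 = 58.22 F

58.22 F


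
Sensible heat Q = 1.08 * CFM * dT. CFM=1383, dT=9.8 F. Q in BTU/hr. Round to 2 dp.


Q = 1.08 * 1383 * 9.8 = 14637.67 BTU/hr

14637.67 BTU/hr


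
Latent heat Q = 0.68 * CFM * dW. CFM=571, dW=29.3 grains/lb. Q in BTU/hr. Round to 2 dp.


Q = 0.68 * 571 * 29.3 = 11376.60 BTU/hr

11376.60 BTU/hr


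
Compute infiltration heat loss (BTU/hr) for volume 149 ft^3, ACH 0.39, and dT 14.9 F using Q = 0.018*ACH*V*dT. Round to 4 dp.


Q = 0.018 * 0.39 * 149 * 14.9 = 15.5851 BTU/hr

15.5851 BTU/hr


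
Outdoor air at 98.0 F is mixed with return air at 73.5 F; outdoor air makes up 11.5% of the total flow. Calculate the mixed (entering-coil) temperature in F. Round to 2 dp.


T_mix = 73.5 + (11.5/100)*(98.0-73.5) = 76.32 F

76.32 F


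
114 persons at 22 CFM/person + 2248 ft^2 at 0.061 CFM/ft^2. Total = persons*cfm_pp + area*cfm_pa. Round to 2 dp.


Total = 114*22 + 2248*0.061 = 2645.13 CFM

2645.13 CFM


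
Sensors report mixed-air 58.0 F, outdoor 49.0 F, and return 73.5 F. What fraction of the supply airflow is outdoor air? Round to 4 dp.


frac = (58.0 - 73.5) / (49.0 - 73.5) = 0.6327

0.6327


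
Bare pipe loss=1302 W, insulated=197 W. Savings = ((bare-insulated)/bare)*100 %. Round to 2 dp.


Savings = ((1302-197)/1302)*100 = 84.87 %

84.87 %


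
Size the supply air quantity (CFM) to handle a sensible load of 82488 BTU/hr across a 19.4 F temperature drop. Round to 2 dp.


CFM = 82488 / (1.08 * 19.4) = 3937.00

3937.00 CFM


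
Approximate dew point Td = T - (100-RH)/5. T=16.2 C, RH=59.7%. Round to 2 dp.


Td = 16.2 - (100-59.7)/5 = 8.14 C

8.14 C


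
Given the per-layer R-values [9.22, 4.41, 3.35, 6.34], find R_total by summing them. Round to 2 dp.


R_total = 9.22 + 4.41 + 3.35 + 6.34 = 23.32

23.32


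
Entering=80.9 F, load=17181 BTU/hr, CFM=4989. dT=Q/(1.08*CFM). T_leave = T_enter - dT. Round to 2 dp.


dT = 17181/(1.08*4989) = 3.1887
T_leave = 80.9 - 3.1887 = 77.71 F

77.71 F


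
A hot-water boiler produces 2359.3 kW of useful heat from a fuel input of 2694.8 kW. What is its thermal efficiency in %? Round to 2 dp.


eta = (2359.3/2694.8)*100 = 87.55 %

87.55 %


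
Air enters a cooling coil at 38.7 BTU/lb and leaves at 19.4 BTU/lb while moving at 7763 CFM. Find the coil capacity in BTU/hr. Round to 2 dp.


Q = 4.5 * 7763 * (38.7 - 19.4) = 674216.55 BTU/hr

674216.55 BTU/hr


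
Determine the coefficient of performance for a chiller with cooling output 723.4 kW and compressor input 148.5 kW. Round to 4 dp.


COP = 723.4 / 148.5 = 4.8714

4.8714


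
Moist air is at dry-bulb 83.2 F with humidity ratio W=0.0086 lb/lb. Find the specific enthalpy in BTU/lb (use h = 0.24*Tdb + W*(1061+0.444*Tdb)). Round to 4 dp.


h = 0.24*83.2 + 0.0086*(1061+0.444*83.2) = 29.4103 BTU/lb

29.4103 BTU/lb


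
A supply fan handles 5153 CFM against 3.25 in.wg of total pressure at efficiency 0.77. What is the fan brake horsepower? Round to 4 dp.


BHP = 5153 * 3.25 / (6356 * 0.77) = 3.4219 hp

3.4219 hp


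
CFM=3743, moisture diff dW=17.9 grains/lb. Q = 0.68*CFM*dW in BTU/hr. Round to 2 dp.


Q = 0.68 * 3743 * 17.9 = 45559.80 BTU/hr

45559.80 BTU/hr


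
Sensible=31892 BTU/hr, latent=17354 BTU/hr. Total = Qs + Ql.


Qt = 31892 + 17354 = 49246 BTU/hr

49246 BTU/hr


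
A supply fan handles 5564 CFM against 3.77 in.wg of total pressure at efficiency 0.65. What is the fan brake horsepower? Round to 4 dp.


BHP = 5564 * 3.77 / (6356 * 0.65) = 5.0773 hp

5.0773 hp


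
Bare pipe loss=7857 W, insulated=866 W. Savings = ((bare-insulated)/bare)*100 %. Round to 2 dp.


Savings = ((7857-866)/7857)*100 = 88.98 %

88.98 %


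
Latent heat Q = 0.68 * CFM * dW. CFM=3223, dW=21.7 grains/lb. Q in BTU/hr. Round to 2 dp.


Q = 0.68 * 3223 * 21.7 = 47558.59 BTU/hr

47558.59 BTU/hr


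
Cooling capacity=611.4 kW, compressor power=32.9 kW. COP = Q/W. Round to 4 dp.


COP = 611.4 / 32.9 = 18.5836

18.5836


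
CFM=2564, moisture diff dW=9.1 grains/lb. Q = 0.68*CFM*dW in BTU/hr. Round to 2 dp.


Q = 0.68 * 2564 * 9.1 = 15866.03 BTU/hr

15866.03 BTU/hr


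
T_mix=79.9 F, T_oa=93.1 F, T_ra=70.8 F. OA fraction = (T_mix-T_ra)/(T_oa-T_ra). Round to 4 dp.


frac = (79.9 - 70.8) / (93.1 - 70.8) = 0.4081

0.4081


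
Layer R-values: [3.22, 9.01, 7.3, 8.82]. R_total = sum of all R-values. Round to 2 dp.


R_total = 3.22 + 9.01 + 7.3 + 8.82 = 28.35

28.35


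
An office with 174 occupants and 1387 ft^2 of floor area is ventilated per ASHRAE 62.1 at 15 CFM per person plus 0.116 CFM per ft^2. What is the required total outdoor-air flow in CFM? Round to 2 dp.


Total = 174*15 + 1387*0.116 = 2770.89 CFM

2770.89 CFM


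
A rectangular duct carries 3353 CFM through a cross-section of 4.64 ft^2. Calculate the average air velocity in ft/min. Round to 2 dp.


V = 3353 / 4.64 = 722.63 ft/min

722.63 ft/min


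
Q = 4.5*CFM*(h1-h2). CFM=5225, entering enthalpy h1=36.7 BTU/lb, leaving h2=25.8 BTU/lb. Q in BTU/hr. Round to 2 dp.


Q = 4.5 * 5225 * (36.7 - 25.8) = 256286.25 BTU/hr

256286.25 BTU/hr


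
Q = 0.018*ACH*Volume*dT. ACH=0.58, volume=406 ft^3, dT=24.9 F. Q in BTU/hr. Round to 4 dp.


Q = 0.018 * 0.58 * 406 * 24.9 = 105.5421 BTU/hr

105.5421 BTU/hr


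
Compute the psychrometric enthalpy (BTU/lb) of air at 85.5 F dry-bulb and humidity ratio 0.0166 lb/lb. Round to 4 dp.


h = 0.24*85.5 + 0.0166*(1061+0.444*85.5) = 38.7628 BTU/lb

38.7628 BTU/lb


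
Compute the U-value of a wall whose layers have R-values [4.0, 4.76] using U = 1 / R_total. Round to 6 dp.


R_total = 4.0 + 4.76 = 8.76
U = 1/8.76 = 0.114155

0.114155


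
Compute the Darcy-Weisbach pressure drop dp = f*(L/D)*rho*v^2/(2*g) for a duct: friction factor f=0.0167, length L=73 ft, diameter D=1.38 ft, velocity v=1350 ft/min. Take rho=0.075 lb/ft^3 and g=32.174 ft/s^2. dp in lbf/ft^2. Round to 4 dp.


v_fps = 1350/60 = 22.5 ft/s
dp = 0.0167*(73/1.38)*0.075*22.5^2/(2*32.174) = 0.5213 lbf/ft^2

0.5213 lbf/ft^2


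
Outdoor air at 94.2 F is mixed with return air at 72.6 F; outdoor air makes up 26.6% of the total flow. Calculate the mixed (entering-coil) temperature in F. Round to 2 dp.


T_mix = 72.6 + (26.6/100)*(94.2-72.6) = 78.35 F

78.35 F


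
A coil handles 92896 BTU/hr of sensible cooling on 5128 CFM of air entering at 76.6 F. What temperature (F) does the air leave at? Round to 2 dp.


dT = 92896/(1.08*5128) = 16.7736
T_leave = 76.6 - 16.7736 = 59.83 F

59.83 F


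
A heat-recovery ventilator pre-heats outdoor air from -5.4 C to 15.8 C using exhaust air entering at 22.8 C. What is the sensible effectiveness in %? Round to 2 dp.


eff = (15.8-(-5.4))/(22.8-(-5.4))*100 = 75.18 %

75.18 %


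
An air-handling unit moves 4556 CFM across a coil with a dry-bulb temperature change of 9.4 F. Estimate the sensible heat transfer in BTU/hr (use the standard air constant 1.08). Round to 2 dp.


Q = 1.08 * 4556 * 9.4 = 46252.51 BTU/hr

46252.51 BTU/hr


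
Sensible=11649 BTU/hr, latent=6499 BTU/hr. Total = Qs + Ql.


Qt = 11649 + 6499 = 18148 BTU/hr

18148 BTU/hr


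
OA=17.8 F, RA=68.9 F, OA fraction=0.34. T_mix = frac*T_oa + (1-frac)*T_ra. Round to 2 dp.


T_mix = 0.34*17.8 + 0.66*68.9 = 51.53 F

51.53 F


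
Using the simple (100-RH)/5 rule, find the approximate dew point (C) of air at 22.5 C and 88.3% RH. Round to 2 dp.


Td = 22.5 - (100-88.3)/5 = 20.16 C

20.16 C


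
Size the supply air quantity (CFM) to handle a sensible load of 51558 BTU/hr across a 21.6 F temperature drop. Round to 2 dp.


CFM = 51558 / (1.08 * 21.6) = 2210.13

2210.13 CFM


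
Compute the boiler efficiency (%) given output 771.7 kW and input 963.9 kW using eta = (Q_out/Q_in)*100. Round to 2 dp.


eta = (771.7/963.9)*100 = 80.06 %

80.06 %


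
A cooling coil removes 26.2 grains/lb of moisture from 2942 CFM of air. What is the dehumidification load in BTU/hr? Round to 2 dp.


Q = 0.68 * 2942 * 26.2 = 52414.67 BTU/hr

52414.67 BTU/hr


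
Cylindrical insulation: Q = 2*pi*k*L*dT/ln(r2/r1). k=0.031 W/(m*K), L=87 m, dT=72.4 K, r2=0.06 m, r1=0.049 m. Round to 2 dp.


Q = 2*pi*0.031*87*72.4/ln(0.06/0.049) = 6057.90 W

6057.90 W


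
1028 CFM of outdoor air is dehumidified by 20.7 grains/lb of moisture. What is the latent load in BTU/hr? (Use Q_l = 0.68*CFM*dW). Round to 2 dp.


Q = 0.68 * 1028 * 20.7 = 14470.13 BTU/hr

14470.13 BTU/hr


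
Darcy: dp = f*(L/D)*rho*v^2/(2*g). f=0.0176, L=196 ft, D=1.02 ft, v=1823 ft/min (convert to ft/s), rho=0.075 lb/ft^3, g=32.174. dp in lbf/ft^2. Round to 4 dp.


v_fps = 1823/60 = 30.3833 ft/s
dp = 0.0176*(196/1.02)*0.075*30.3833^2/(2*32.174) = 3.6389 lbf/ft^2

3.6389 lbf/ft^2


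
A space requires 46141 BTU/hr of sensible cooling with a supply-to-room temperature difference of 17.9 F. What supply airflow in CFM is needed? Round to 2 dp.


CFM = 46141 / (1.08 * 17.9) = 2386.77

2386.77 CFM


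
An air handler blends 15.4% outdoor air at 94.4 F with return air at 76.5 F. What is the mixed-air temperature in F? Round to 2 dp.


T_mix = 76.5 + (15.4/100)*(94.4-76.5) = 79.26 F

79.26 F


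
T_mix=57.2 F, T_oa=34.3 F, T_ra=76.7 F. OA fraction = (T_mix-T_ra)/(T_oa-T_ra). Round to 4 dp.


frac = (57.2 - 76.7) / (34.3 - 76.7) = 0.4599

0.4599


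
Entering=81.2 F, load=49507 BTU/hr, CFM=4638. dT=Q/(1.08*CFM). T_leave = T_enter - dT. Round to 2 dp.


dT = 49507/(1.08*4638) = 9.8835
T_leave = 81.2 - 9.8835 = 71.32 F

71.32 F


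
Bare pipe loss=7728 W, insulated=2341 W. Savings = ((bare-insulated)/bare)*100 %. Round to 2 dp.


Savings = ((7728-2341)/7728)*100 = 69.71 %

69.71 %


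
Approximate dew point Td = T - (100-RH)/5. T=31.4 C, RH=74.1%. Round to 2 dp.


Td = 31.4 - (100-74.1)/5 = 26.22 C

26.22 C


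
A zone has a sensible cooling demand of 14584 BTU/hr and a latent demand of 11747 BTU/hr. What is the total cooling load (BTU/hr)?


Qt = 14584 + 11747 = 26331 BTU/hr

26331 BTU/hr


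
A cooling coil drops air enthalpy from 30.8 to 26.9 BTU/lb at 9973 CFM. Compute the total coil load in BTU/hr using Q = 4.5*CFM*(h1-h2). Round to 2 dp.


Q = 4.5 * 9973 * (30.8 - 26.9) = 175026.15 BTU/hr

175026.15 BTU/hr


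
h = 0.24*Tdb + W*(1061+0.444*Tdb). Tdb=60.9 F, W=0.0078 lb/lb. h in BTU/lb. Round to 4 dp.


h = 0.24*60.9 + 0.0078*(1061+0.444*60.9) = 23.1027 BTU/lb

23.1027 BTU/lb


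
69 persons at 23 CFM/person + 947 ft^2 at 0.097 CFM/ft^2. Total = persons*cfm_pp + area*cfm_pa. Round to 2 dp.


Total = 69*23 + 947*0.097 = 1678.86 CFM

1678.86 CFM


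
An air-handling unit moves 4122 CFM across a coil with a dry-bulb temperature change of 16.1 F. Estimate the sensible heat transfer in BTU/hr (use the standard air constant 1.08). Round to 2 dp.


Q = 1.08 * 4122 * 16.1 = 71673.34 BTU/hr

71673.34 BTU/hr


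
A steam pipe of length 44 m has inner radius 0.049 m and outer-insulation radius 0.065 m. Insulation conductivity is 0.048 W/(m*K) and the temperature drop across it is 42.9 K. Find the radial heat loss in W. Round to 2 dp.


Q = 2*pi*0.048*44*42.9/ln(0.065/0.049) = 2014.70 W

2014.70 W


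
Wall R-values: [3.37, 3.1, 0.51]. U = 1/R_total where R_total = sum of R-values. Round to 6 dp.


R_total = 3.37 + 3.1 + 0.51 = 6.98
U = 1/6.98 = 0.143266

0.143266


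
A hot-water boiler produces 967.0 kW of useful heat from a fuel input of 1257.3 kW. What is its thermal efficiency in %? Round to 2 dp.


eta = (967.0/1257.3)*100 = 76.91 %

76.91 %


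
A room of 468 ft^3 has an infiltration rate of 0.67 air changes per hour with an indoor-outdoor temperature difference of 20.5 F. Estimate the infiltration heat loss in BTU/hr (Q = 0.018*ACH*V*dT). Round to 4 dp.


Q = 0.018 * 0.67 * 468 * 20.5 = 115.7036 BTU/hr

115.7036 BTU/hr


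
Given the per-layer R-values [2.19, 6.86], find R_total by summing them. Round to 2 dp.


R_total = 2.19 + 6.86 = 9.05

9.05


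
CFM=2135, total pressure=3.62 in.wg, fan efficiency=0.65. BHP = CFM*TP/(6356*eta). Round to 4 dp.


BHP = 2135 * 3.62 / (6356 * 0.65) = 1.8707 hp

1.8707 hp


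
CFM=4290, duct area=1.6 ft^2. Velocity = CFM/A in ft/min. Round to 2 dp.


V = 4290 / 1.6 = 2681.25 ft/min

2681.25 ft/min


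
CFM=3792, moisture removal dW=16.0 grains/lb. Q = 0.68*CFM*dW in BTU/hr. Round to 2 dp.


Q = 0.68 * 3792 * 16.0 = 41256.96 BTU/hr

41256.96 BTU/hr


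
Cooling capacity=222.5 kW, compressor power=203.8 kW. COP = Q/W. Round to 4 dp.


COP = 222.5 / 203.8 = 1.0918

1.0918


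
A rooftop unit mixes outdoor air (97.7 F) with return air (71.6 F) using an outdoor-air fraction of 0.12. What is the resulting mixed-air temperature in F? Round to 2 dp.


T_mix = 0.12*97.7 + 0.88*71.6 = 74.73 F

74.73 F


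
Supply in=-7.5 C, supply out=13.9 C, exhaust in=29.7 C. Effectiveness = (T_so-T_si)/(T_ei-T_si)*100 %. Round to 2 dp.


eff = (13.9-(-7.5))/(29.7-(-7.5))*100 = 57.53 %

57.53 %


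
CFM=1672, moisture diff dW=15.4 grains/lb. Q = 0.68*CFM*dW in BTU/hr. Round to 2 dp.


Q = 0.68 * 1672 * 15.4 = 17509.18 BTU/hr

17509.18 BTU/hr


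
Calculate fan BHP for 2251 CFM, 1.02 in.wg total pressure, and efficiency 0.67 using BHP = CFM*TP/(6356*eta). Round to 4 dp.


BHP = 2251 * 1.02 / (6356 * 0.67) = 0.5392 hp

0.5392 hp


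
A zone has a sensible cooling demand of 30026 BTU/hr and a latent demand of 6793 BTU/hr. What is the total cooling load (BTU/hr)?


Qt = 30026 + 6793 = 36819 BTU/hr

36819 BTU/hr


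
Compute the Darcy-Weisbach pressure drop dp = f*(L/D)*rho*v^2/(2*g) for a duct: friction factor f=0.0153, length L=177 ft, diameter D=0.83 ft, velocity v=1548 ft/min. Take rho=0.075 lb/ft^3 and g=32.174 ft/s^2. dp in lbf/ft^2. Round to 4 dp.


v_fps = 1548/60 = 25.8 ft/s
dp = 0.0153*(177/0.83)*0.075*25.8^2/(2*32.174) = 2.5314 lbf/ft^2

2.5314 lbf/ft^2


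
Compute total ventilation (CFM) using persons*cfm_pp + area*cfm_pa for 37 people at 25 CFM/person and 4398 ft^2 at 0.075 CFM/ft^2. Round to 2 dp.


Total = 37*25 + 4398*0.075 = 1254.85 CFM

1254.85 CFM


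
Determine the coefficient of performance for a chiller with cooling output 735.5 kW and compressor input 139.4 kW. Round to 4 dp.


COP = 735.5 / 139.4 = 5.2762

5.2762


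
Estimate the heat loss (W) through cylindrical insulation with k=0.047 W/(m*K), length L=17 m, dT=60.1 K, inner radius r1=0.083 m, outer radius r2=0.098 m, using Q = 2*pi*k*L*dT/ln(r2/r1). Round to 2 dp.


Q = 2*pi*0.047*17*60.1/ln(0.098/0.083) = 1816.19 W

1816.19 W


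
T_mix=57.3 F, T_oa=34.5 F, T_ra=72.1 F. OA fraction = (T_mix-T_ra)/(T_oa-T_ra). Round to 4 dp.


frac = (57.3 - 72.1) / (34.5 - 72.1) = 0.3936

0.3936


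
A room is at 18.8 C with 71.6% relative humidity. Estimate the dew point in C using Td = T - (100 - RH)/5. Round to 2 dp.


Td = 18.8 - (100-71.6)/5 = 13.12 C

13.12 C


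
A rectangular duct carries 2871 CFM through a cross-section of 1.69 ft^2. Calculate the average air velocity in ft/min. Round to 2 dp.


V = 2871 / 1.69 = 1698.82 ft/min

1698.82 ft/min


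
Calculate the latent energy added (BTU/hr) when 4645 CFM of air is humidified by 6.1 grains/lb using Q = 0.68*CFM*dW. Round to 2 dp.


Q = 0.68 * 4645 * 6.1 = 19267.46 BTU/hr

19267.46 BTU/hr


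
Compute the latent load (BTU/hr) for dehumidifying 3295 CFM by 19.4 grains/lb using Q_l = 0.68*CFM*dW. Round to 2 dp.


Q = 0.68 * 3295 * 19.4 = 43467.64 BTU/hr

43467.64 BTU/hr


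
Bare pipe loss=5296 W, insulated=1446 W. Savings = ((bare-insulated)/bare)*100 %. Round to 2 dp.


Savings = ((5296-1446)/5296)*100 = 72.70 %

72.70 %


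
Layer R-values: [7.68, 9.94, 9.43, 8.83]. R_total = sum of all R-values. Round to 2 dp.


R_total = 7.68 + 9.94 + 9.43 + 8.83 = 35.88

35.88


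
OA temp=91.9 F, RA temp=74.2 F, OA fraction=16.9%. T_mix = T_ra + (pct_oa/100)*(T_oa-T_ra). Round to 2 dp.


T_mix = 74.2 + (16.9/100)*(91.9-74.2) = 77.19 F

77.19 F


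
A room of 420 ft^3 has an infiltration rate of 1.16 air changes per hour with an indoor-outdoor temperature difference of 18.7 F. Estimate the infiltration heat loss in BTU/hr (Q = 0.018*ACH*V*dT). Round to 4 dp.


Q = 0.018 * 1.16 * 420 * 18.7 = 163.9915 BTU/hr

163.9915 BTU/hr


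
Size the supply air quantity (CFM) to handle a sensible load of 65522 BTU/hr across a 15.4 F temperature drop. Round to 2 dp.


CFM = 65522 / (1.08 * 15.4) = 3939.51

3939.51 CFM


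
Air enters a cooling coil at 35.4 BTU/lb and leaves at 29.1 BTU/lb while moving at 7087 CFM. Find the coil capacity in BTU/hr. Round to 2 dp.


Q = 4.5 * 7087 * (35.4 - 29.1) = 200916.45 BTU/hr

200916.45 BTU/hr


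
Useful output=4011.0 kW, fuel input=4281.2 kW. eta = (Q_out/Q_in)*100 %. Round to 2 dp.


eta = (4011.0/4281.2)*100 = 93.69 %

93.69 %


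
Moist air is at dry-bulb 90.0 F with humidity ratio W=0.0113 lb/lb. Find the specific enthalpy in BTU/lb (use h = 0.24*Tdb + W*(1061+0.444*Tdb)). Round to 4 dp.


h = 0.24*90.0 + 0.0113*(1061+0.444*90.0) = 34.0408 BTU/lb

34.0408 BTU/lb


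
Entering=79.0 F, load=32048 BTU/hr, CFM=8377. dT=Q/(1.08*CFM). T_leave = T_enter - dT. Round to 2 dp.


dT = 32048/(1.08*8377) = 3.5423
T_leave = 79.0 - 3.5423 = 75.46 F

75.46 F


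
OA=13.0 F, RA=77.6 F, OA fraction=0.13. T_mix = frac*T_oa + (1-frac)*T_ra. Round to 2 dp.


T_mix = 0.13*13.0 + 0.87*77.6 = 69.20 F

69.20 F


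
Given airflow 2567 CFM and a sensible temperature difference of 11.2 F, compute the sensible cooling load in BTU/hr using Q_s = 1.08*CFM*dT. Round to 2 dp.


Q = 1.08 * 2567 * 11.2 = 31050.43 BTU/hr

31050.43 BTU/hr


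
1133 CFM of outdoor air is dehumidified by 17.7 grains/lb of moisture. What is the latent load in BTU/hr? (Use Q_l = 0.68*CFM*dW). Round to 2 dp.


Q = 0.68 * 1133 * 17.7 = 13636.79 BTU/hr

13636.79 BTU/hr


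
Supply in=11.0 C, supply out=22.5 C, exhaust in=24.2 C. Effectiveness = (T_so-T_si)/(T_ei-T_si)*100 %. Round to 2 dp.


eff = (22.5-11.0)/(24.2-11.0)*100 = 87.12 %

87.12 %


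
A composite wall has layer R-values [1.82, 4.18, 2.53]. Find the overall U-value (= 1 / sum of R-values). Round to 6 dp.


R_total = 1.82 + 4.18 + 2.53 = 8.53
U = 1/8.53 = 0.117233

0.117233


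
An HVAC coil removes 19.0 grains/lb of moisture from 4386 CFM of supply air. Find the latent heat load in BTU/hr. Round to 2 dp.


Q = 0.68 * 4386 * 19.0 = 56667.12 BTU/hr

56667.12 BTU/hr


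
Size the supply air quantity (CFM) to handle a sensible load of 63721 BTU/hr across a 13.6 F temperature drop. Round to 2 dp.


CFM = 63721 / (1.08 * 13.6) = 4338.30

4338.30 CFM


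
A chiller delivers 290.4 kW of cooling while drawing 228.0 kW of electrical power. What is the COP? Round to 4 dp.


COP = 290.4 / 228.0 = 1.2737

1.2737


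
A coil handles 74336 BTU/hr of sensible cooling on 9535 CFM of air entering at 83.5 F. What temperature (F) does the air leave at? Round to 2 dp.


dT = 74336/(1.08*9535) = 7.2186
T_leave = 83.5 - 7.2186 = 76.28 F

76.28 F


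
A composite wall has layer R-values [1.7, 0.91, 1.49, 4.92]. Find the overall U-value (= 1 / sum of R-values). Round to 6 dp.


R_total = 1.7 + 0.91 + 1.49 + 4.92 = 9.02
U = 1/9.02 = 0.110865

0.110865


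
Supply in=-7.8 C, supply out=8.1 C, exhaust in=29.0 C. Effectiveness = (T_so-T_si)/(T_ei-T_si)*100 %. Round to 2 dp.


eff = (8.1-(-7.8))/(29.0-(-7.8))*100 = 43.21 %

43.21 %


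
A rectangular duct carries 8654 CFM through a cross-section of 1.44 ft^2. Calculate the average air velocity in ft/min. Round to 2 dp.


V = 8654 / 1.44 = 6009.72 ft/min

6009.72 ft/min


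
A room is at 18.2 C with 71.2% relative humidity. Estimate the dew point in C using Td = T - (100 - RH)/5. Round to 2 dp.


Td = 18.2 - (100-71.2)/5 = 12.44 C

12.44 C


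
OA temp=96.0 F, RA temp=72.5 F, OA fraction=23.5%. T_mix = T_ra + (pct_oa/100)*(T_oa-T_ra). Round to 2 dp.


T_mix = 72.5 + (23.5/100)*(96.0-72.5) = 78.02 F

78.02 F


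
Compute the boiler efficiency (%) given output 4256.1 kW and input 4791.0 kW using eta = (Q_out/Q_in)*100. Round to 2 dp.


eta = (4256.1/4791.0)*100 = 88.84 %

88.84 %


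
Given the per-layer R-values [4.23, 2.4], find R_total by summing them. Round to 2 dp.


R_total = 4.23 + 2.4 = 6.63

6.63


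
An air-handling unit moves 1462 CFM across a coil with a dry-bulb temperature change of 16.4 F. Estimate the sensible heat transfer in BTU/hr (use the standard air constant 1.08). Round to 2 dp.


Q = 1.08 * 1462 * 16.4 = 25894.94 BTU/hr

25894.94 BTU/hr


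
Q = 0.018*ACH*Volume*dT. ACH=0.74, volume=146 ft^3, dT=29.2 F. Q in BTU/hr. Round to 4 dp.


Q = 0.018 * 0.74 * 146 * 29.2 = 56.7858 BTU/hr

56.7858 BTU/hr


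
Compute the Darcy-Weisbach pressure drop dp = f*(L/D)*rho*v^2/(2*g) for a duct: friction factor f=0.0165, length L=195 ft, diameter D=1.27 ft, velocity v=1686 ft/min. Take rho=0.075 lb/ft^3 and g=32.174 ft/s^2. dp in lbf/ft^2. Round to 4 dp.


v_fps = 1686/60 = 28.1 ft/s
dp = 0.0165*(195/1.27)*0.075*28.1^2/(2*32.174) = 2.3316 lbf/ft^2

2.3316 lbf/ft^2


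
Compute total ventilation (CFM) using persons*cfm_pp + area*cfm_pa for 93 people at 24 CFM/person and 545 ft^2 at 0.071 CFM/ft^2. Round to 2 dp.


Total = 93*24 + 545*0.071 = 2270.70 CFM

2270.70 CFM


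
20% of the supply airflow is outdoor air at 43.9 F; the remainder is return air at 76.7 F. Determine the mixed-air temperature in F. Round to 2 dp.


T_mix = 0.2*43.9 + 0.8*76.7 = 70.14 F

70.14 F


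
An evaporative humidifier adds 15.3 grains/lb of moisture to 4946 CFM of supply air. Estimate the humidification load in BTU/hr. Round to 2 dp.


Q = 0.68 * 4946 * 15.3 = 51458.18 BTU/hr

51458.18 BTU/hr


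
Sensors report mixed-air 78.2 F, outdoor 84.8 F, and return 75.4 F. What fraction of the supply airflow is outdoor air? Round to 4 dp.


frac = (78.2 - 75.4) / (84.8 - 75.4) = 0.2979

0.2979


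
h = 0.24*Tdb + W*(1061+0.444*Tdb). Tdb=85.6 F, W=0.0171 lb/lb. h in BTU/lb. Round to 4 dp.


h = 0.24*85.6 + 0.0171*(1061+0.444*85.6) = 39.3370 BTU/lb

39.3370 BTU/lb


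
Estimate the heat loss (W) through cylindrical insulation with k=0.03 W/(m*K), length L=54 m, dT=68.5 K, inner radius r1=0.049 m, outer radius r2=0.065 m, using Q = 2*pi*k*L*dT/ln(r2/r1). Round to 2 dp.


Q = 2*pi*0.03*54*68.5/ln(0.065/0.049) = 2467.54 W

2467.54 W


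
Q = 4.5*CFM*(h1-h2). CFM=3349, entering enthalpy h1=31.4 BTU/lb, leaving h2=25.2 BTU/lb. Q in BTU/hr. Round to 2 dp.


Q = 4.5 * 3349 * (31.4 - 25.2) = 93437.10 BTU/hr

93437.10 BTU/hr


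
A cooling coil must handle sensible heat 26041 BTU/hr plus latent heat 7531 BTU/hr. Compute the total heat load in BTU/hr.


Qt = 26041 + 7531 = 33572 BTU/hr

33572 BTU/hr


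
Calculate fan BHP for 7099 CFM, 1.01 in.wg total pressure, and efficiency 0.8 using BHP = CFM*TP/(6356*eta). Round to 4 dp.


BHP = 7099 * 1.01 / (6356 * 0.8) = 1.4101 hp

1.4101 hp


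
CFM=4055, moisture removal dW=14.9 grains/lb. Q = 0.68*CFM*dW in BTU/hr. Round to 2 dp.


Q = 0.68 * 4055 * 14.9 = 41085.26 BTU/hr

41085.26 BTU/hr


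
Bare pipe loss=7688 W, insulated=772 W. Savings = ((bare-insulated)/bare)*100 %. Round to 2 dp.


Savings = ((7688-772)/7688)*100 = 89.96 %

89.96 %


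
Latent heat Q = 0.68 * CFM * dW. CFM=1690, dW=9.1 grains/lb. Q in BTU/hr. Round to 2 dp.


Q = 0.68 * 1690 * 9.1 = 10457.72 BTU/hr

10457.72 BTU/hr


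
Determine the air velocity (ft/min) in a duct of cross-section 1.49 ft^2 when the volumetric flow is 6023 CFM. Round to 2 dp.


V = 6023 / 1.49 = 4042.28 ft/min

4042.28 ft/min


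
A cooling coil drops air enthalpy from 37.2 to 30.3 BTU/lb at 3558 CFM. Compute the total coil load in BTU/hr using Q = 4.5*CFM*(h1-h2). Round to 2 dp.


Q = 4.5 * 3558 * (37.2 - 30.3) = 110475.90 BTU/hr

110475.90 BTU/hr


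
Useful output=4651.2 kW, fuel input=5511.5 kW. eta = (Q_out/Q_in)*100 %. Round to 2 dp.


eta = (4651.2/5511.5)*100 = 84.39 %

84.39 %


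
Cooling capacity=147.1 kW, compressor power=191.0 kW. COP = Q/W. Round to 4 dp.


COP = 147.1 / 191.0 = 0.7702

0.7702


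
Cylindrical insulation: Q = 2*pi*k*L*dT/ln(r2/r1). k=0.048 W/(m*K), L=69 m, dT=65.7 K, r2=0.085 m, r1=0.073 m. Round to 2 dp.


Q = 2*pi*0.048*69*65.7/ln(0.085/0.073) = 8983.47 W

8983.47 W


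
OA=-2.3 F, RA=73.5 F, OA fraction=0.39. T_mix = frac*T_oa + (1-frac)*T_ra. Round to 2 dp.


T_mix = 0.39*(-2.3) + 0.61*73.5 = 43.94 F

43.94 F


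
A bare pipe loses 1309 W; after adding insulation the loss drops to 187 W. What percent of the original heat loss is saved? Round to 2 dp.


Savings = ((1309-187)/1309)*100 = 85.71 %

85.71 %


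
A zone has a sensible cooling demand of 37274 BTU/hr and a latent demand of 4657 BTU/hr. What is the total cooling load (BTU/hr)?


Qt = 37274 + 4657 = 41931 BTU/hr

41931 BTU/hr


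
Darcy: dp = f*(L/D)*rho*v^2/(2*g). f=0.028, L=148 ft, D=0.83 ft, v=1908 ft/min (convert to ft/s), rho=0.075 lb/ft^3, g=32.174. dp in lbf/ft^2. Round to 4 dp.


v_fps = 1908/60 = 31.8 ft/s
dp = 0.028*(148/0.83)*0.075*31.8^2/(2*32.174) = 5.8847 lbf/ft^2

5.8847 lbf/ft^2


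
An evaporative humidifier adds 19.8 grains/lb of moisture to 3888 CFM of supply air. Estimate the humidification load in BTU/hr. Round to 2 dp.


Q = 0.68 * 3888 * 19.8 = 52348.03 BTU/hr

52348.03 BTU/hr


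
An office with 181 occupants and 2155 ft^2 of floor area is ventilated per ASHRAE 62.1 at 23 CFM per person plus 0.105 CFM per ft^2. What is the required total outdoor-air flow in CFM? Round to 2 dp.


Total = 181*23 + 2155*0.105 = 4389.28 CFM

4389.28 CFM


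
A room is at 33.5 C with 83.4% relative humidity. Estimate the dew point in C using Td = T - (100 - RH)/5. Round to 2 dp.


Td = 33.5 - (100-83.4)/5 = 30.18 C

30.18 C


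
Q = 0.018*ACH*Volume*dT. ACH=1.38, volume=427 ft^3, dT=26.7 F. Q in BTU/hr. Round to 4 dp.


Q = 0.018 * 1.38 * 427 * 26.7 = 283.1984 BTU/hr

283.1984 BTU/hr
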